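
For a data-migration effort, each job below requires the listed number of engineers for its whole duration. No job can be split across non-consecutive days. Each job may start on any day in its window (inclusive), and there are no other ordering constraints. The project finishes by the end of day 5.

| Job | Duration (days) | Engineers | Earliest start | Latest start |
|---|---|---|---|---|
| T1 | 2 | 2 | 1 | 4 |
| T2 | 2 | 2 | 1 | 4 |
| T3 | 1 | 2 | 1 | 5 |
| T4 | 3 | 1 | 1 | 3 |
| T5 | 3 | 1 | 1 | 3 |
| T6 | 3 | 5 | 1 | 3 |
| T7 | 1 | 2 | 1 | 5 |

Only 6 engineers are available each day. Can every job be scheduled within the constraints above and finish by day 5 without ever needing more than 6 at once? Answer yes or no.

Total engineer-days = 33; over 5 days the average is 33/5 > 6, so some day must exceed 6.

no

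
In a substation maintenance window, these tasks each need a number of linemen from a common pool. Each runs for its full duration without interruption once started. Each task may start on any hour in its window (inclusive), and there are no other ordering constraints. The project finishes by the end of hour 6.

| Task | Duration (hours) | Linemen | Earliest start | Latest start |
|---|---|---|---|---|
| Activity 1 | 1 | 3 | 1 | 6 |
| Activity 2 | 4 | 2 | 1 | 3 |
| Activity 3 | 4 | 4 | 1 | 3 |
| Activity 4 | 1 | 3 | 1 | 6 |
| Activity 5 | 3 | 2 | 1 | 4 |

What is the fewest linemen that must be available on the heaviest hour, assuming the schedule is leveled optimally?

8

Early-start (Activity 1@1, Activity 2@1, Activity 3@1, Activity 4@1, Activity 5@1) gives peak 14: h1:14  h2:8  h3:8  h4:6  h5:0  h6:0.
Shift Activity 3→2, Activity 5→2.
Schedule Activity 1@1, Activity 2@1, Activity 3@2, Activity 4@1, Activity 5@2: h1:8  h2:8  h3:8  h4:8  h5:4  h6:0 — peak 8.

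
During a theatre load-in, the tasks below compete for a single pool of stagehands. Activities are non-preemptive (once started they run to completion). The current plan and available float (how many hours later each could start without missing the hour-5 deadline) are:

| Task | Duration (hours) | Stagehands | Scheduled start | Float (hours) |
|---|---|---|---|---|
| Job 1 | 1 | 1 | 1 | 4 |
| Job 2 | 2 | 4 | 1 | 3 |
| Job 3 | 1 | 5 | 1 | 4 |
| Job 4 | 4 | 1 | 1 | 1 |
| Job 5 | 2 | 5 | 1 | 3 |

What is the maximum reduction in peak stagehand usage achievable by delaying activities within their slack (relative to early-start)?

10

Early-start peak: h1:16  h2:10  h3:1  h4:1  h5:0 ⇒ 16.
Leveled (Job 1@1, Job 2@1, Job 3@3, Job 4@1, Job 5@4): h1:6  h2:5  h3:6  h4:6  h5:5 ⇒ 6.
Reduction 16 − 6 = 10.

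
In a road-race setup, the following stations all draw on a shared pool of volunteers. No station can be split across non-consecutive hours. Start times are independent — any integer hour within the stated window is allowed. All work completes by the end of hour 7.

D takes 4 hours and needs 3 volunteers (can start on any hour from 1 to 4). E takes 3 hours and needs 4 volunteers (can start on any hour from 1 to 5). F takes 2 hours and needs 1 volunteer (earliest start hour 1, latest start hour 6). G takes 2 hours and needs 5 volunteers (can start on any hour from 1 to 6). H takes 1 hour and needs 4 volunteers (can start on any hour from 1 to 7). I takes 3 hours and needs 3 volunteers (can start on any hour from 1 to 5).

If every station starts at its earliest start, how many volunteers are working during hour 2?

At early start, hour 2 has: D, E, F, G, I.
Demand: 3 + 4 + 1 + 5 + 3 = 16.

16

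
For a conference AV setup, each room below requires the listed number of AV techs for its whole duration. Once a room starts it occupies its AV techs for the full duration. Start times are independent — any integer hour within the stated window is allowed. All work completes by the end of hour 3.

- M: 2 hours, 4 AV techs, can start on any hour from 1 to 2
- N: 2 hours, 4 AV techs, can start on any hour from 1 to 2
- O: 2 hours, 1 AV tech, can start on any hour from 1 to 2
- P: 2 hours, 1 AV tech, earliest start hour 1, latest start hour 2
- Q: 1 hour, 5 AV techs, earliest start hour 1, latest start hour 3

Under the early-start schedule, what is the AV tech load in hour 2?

At early start, hour 2 has: M, N, O, P.
Demand: 4 + 4 + 1 + 1 = 10.

10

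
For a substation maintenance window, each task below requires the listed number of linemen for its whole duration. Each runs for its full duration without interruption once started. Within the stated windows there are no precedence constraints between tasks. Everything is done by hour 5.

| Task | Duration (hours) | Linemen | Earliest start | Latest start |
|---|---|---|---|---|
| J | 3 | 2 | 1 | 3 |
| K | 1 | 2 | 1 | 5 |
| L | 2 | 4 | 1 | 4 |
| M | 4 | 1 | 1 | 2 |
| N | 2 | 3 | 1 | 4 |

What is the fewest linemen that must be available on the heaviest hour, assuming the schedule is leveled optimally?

Early-start (J@1, K@1, L@1, M@1, N@1) gives peak 12: h1:12  h2:10  h3:3  h4:1  h5:0.
Shift L→4, N→2.
Schedule J@1, K@1, L@4, M@1, N@2: h1:5  h2:6  h3:6  h4:5  h5:4 — peak 6.
Total lineman-hours = 26 over 5 hours ⇒ peak ≥ ⌈26/5⌉ = 6, so 6 is optimal.

6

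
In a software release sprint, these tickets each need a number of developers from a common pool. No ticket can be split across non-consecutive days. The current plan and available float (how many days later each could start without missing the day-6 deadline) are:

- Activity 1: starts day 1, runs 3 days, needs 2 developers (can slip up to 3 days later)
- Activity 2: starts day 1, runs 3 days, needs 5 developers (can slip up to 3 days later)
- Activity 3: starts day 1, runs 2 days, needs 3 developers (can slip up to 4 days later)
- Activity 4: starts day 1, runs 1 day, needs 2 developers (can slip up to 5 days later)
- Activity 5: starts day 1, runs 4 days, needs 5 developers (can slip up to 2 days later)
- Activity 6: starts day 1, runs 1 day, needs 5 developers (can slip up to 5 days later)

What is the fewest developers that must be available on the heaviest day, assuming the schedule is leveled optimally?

10

Early-start (Activity 1@1, Activity 2@1, Activity 3@1, Activity 4@1, Activity 5@1, Activity 6@1) gives peak 22: d1:22  d2:15  d3:12  d4:5  d5:0  d6:0.
Shift Activity 2→4, Activity 5→2, Activity 6→6.
Schedule Activity 1@1, Activity 2@4, Activity 3@1, Activity 4@1, Activity 5@2, Activity 6@6: d1:7  d2:10  d3:7  d4:10  d5:10  d6:10 — peak 10.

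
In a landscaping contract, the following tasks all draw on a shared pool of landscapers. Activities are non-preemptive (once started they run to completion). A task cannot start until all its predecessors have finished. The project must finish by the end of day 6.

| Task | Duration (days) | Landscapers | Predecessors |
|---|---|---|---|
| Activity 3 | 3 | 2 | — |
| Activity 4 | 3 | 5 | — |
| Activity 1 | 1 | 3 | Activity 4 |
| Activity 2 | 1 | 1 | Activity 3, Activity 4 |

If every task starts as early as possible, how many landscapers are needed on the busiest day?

7

Early-start schedule: Activity 3@1, Activity 4@1, Activity 1@4, Activity 2@4.
Load per day: day 1: 7, day 2: 7, day 3: 7, day 4: 4, day 5: 0, day 6: 0.
Peak is 7.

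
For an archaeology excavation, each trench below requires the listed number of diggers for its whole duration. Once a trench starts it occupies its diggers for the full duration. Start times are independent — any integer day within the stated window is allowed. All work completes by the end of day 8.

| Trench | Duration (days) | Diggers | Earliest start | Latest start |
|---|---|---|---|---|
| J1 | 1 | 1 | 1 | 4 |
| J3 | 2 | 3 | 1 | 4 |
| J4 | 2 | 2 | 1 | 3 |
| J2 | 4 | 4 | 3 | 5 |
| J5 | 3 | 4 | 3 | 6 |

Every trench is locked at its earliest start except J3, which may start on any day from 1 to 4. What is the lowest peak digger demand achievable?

J3@1: d1:6  d2:5  d3:8  d4:8  d5:8  d6:4  d7:0  d8:0 → peak 8
J3@2: d1:3  d2:5  d3:11  d4:8  d5:8  d6:4  d7:0  d8:0 → peak 11
J3@3: d1:3  d2:2  d3:11  d4:11  d5:8  d6:4  d7:0  d8:0 → peak 11
J3@4: d1:3  d2:2  d3:8  d4:11  d5:11  d6:4  d7:0  d8:0 → peak 11
Best is J3@1, peak 8.

8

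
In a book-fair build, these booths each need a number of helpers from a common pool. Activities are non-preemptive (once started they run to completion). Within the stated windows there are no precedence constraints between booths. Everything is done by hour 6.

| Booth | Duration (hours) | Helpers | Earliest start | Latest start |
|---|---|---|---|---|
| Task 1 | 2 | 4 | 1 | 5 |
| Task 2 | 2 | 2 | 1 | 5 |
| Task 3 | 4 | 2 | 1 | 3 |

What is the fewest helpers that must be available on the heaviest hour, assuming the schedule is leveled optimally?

4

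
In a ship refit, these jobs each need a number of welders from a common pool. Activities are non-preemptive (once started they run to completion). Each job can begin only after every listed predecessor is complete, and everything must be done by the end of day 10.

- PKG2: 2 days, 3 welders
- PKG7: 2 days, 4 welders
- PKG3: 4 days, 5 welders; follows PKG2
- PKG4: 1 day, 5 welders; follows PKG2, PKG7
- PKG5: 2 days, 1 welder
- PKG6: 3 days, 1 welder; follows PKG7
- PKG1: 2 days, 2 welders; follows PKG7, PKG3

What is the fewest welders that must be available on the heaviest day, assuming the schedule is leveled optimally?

Early-start (PKG2@1, PKG7@1, PKG3@3, PKG4@3, PKG5@1, PKG6@3, PKG1@7) gives peak 11: d1:8  d2:8  d3:11  d4:6  d5:6  d6:5  d7:2  d8:2  d9:0  d10:0.
Shift PKG4→7, PKG5→3.
Schedule PKG2@1, PKG7@1, PKG3@3, PKG4@7, PKG5@3, PKG6@3, PKG1@7: d1:7  d2:7  d3:7  d4:7  d5:6  d6:5  d7:7  d8:2  d9:0  d10:0 — peak 7.

7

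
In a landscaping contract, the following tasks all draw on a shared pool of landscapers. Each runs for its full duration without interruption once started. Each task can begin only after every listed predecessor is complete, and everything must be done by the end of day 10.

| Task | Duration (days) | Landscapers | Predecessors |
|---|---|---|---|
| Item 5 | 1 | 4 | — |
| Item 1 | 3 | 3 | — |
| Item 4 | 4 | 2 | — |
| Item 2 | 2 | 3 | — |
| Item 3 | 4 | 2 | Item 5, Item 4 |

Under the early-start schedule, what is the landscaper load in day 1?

At early start, day 1 has: Item 5, Item 1, Item 4, Item 2.
Demand: 4 + 3 + 2 + 3 = 12.

12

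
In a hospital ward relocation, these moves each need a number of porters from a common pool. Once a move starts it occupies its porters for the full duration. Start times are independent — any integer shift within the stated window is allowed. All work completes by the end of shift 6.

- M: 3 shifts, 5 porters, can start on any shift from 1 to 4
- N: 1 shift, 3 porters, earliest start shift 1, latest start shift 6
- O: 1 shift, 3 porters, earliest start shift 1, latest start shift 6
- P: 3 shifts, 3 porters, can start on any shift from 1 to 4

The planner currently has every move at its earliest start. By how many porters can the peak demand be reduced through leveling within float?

Early-start peak: s1:14  s2:8  s3:8  s4:0  s5:0  s6:0 ⇒ 14.
Leveled (M@1, N@4, O@5, P@4): s1:5  s2:5  s3:5  s4:6  s5:6  s6:3 ⇒ 6.
Reduction 14 − 6 = 8.

8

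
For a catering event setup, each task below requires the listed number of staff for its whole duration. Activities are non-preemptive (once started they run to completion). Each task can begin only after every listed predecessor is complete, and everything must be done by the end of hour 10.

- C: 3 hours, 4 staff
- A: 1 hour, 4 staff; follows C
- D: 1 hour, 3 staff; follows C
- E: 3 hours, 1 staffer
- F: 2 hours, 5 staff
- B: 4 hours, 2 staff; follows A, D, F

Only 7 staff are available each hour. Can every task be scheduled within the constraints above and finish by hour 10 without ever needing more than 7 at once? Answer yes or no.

Schedule C@1, A@4, D@4, E@1, F@5, B@7: h1:5  h2:5  h3:5  h4:7  h5:5  h6:5  h7:2  h8:2  h9:2  h10:2 — peak 7 ≤ 7.

yes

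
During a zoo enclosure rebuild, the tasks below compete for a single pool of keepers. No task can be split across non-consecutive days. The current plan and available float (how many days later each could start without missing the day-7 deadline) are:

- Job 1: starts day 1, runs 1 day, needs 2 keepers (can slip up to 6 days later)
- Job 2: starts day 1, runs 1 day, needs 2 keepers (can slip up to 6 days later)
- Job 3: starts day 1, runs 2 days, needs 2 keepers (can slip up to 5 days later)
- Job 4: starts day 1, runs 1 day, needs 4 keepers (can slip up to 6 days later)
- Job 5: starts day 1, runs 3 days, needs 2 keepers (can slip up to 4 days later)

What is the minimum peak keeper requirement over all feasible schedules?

4

Early-start (Job 1@1, Job 2@1, Job 3@1, Job 4@1, Job 5@1) gives peak 12: d1:12  d2:4  d3:2  d4:0  d5:0  d6:0  d7:0.
Shift Job 3→2, Job 4→4, Job 5→5.
Schedule Job 1@1, Job 2@1, Job 3@2, Job 4@4, Job 5@5: d1:4  d2:2  d3:2  d4:4  d5:2  d6:2  d7:2 — peak 4.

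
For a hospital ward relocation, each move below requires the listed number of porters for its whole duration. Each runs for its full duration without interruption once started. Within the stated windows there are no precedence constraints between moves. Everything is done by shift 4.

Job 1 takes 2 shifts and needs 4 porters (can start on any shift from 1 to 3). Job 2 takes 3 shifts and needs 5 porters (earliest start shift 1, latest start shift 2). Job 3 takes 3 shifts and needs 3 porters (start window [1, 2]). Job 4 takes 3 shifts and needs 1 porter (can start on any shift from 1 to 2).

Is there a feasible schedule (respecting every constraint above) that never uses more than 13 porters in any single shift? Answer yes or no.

yes

Schedule Job 1@1, Job 2@1, Job 3@1, Job 4@1: s1:13  s2:13  s3:9  s4:0 — peak 13 ≤ 13.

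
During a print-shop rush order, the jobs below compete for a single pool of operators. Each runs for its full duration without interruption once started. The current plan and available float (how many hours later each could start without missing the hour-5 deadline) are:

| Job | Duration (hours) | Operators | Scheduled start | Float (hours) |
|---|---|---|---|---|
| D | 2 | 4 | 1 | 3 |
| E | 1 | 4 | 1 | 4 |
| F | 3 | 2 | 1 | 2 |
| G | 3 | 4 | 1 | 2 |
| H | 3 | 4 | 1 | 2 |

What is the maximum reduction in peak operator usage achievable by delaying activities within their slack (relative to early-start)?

Early-start peak: h1:18  h2:14  h3:10  h4:0  h5:0 ⇒ 18.
Leveled (D@1, E@1, F@1, G@2, H@3): h1:10  h2:10  h3:10  h4:8  h5:4 ⇒ 10.
Reduction 18 − 10 = 8.

8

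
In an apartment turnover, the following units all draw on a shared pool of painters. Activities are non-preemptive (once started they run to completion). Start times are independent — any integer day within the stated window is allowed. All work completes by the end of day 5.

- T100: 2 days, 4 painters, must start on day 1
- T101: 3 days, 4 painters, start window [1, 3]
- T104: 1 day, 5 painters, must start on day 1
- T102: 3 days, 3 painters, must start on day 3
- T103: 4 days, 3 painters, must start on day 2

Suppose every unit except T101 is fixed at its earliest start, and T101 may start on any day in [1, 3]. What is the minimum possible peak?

10

T101@1: d1:13  d2:11  d3:10  d4:6  d5:6 → peak 13
T101@2: d1:9  d2:11  d3:10  d4:10  d5:6 → peak 11
T101@3: d1:9  d2:7  d3:10  d4:10  d5:10 → peak 10
Best is T101@3, peak 10.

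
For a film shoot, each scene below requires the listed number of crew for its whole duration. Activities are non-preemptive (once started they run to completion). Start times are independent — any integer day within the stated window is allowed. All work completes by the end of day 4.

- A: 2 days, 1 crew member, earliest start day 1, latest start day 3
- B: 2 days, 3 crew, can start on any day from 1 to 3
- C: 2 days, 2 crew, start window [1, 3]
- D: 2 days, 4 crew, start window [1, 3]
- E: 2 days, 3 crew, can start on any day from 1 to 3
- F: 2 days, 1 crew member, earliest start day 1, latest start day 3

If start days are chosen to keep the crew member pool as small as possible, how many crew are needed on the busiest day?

Early-start (A@1, B@1, C@1, D@1, E@1, F@1) gives peak 14: d1:14  d2:14  d3:0  d4:0.
Shift D→3, E→3.
Schedule A@1, B@1, C@1, D@3, E@3, F@1: d1:7  d2:7  d3:7  d4:7 — peak 7.
Total crew member-days = 28 over 4 days ⇒ peak ≥ ⌈28/4⌉ = 7, so 7 is optimal.

7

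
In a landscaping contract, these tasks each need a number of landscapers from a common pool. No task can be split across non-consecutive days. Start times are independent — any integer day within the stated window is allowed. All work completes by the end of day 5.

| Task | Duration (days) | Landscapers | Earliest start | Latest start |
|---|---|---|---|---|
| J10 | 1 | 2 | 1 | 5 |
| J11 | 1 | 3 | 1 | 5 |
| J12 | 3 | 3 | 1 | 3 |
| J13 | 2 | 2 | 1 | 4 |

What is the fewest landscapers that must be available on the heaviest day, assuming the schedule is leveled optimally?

5

Early-start (J10@1, J11@1, J12@1, J13@1) gives peak 10: d1:10  d2:5  d3:3  d4:0  d5:0.
Shift J12→2, J13→2.
Schedule J10@1, J11@1, J12@2, J13@2: d1:5  d2:5  d3:5  d4:3  d5:0 — peak 5.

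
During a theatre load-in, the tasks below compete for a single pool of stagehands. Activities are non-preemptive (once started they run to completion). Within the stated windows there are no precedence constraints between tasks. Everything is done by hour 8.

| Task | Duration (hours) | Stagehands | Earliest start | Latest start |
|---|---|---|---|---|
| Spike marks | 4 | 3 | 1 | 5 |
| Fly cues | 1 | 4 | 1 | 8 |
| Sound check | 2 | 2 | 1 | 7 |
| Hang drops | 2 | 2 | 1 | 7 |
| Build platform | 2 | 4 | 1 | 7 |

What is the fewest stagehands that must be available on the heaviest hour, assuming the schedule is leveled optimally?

Early-start (Spike marks@1, Fly cues@1, Sound check@1, Hang drops@1, Build platform@1) gives peak 15: h1:15  h2:11  h3:3  h4:3  h5:0  h6:0  h7:0  h8:0.
Shift Fly cues→5, Hang drops→3, Build platform→6.
Schedule Spike marks@1, Fly cues@5, Sound check@1, Hang drops@3, Build platform@6: h1:5  h2:5  h3:5  h4:5  h5:4  h6:4  h7:4  h8:0 — peak 5.

5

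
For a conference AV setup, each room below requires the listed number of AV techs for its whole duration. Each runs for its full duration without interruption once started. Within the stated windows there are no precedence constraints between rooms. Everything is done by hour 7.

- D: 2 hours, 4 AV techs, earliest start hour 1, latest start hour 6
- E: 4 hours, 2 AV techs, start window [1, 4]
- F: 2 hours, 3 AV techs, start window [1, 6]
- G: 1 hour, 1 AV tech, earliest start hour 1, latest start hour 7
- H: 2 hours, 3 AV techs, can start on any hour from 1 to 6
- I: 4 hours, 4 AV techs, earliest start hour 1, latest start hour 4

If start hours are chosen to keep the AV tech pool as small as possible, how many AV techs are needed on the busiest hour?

8

Early-start (D@1, E@1, F@1, G@1, H@1, I@1) gives peak 17: h1:17  h2:16  h3:6  h4:6  h5:0  h6:0  h7:0.
Shift E→3, F→5, G→3, H→5.
Schedule D@1, E@3, F@5, G@3, H@5, I@1: h1:8  h2:8  h3:7  h4:6  h5:8  h6:8  h7:0 — peak 8.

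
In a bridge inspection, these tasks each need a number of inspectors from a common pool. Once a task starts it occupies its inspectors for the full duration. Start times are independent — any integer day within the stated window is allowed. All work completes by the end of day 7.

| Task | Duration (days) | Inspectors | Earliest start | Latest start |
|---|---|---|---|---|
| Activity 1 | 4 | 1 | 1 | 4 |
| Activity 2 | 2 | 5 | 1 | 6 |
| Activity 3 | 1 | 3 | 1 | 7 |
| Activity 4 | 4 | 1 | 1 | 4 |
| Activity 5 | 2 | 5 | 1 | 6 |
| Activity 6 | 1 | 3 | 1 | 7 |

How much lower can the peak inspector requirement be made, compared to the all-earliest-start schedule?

12

Early-start peak: d1:18  d2:12  d3:2  d4:2  d5:0  d6:0  d7:0 ⇒ 18.
Leveled (Activity 1@1, Activity 2@1, Activity 3@3, Activity 4@3, Activity 5@5, Activity 6@4): d1:6  d2:6  d3:5  d4:5  d5:6  d6:6  d7:0 ⇒ 6.
Reduction 18 − 6 = 12.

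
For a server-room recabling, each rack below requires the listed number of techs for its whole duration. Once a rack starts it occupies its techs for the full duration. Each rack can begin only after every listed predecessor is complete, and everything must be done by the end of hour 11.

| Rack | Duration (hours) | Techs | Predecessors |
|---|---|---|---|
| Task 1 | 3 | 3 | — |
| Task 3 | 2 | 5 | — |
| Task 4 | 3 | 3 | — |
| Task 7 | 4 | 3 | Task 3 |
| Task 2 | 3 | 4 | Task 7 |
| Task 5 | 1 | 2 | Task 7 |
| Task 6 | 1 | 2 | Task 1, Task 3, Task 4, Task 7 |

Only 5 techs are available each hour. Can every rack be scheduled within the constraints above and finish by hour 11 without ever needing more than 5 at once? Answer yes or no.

Total tech-hours = 56; over 11 hours the average is 56/11 > 5, so some hour must exceed 5.

no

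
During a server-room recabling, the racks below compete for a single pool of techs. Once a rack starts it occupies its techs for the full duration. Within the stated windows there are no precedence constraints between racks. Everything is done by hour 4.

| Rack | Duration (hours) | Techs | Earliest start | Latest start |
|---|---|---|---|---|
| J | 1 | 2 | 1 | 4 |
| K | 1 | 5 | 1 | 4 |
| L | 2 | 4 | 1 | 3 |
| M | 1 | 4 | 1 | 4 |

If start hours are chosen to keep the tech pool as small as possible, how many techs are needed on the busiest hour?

6

Early-start (J@1, K@1, L@1, M@1) gives peak 15: h1:15  h2:4  h3:0  h4:0.
Shift K→2, L→3.
Schedule J@1, K@2, L@3, M@1: h1:6  h2:5  h3:4  h4:4 — peak 6.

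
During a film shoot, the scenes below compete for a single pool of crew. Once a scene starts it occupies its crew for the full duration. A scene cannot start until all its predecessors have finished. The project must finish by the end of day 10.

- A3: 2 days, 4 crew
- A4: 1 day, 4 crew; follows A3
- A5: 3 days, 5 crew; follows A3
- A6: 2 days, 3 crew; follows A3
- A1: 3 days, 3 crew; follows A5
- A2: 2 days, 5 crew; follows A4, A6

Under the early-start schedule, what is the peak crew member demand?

Early-start schedule: A3@1, A4@3, A5@3, A6@3, A1@6, A2@5.
Load per day: day 1: 4, day 2: 4, day 3: 12, day 4: 8, day 5: 10, day 6: 8, day 7: 3, day 8: 3, day 9: 0, day 10: 0.
Peak is 12.

12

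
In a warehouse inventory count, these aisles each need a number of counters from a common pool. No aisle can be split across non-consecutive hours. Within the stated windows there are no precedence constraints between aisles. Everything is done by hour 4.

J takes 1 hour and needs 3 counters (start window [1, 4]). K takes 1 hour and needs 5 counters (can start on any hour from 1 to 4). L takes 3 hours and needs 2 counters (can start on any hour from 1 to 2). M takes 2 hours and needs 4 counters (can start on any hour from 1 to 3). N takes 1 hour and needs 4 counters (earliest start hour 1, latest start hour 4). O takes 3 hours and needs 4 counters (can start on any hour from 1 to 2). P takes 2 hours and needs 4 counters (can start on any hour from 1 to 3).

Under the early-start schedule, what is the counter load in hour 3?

At early start, hour 3 has: L, O.
Demand: 2 + 4 = 6.

6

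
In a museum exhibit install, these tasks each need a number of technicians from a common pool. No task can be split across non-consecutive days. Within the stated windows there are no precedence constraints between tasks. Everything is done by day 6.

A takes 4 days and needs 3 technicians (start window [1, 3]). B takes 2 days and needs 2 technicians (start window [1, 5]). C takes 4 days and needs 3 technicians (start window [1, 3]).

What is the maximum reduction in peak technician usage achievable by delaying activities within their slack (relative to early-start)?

2

Early-start peak: d1:8  d2:8  d3:6  d4:6  d5:0  d6:0 ⇒ 8.
Leveled (A@1, B@1, C@3): d1:5  d2:5  d3:6  d4:6  d5:3  d6:3 ⇒ 6.
Reduction 8 − 6 = 2.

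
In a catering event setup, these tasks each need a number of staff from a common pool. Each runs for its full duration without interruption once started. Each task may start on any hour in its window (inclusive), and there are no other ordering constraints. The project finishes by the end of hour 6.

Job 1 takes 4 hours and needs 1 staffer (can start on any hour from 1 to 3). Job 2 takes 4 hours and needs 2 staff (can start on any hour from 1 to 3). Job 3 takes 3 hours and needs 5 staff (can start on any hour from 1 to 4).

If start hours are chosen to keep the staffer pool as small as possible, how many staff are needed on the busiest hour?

Schedule Job 1@1, Job 2@1, Job 3@1: h1:8  h2:8  h3:8  h4:3  h5:0  h6:0 — peak 8.

8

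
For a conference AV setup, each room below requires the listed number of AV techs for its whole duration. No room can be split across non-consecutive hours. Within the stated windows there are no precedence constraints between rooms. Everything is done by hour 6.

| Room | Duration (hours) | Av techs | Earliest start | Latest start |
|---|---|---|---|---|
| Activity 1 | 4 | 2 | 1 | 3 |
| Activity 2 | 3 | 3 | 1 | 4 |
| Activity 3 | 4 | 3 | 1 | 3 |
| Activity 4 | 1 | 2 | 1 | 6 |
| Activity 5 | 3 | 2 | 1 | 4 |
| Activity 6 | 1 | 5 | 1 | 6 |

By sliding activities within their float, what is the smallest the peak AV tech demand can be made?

8

Early-start (Activity 1@1, Activity 2@1, Activity 3@1, Activity 4@1, Activity 5@1, Activity 6@1) gives peak 17: h1:17  h2:10  h3:10  h4:5  h5:0  h6:0.
Shift Activity 4→5, Activity 5→4, Activity 6→6.
Schedule Activity 1@1, Activity 2@1, Activity 3@1, Activity 4@5, Activity 5@4, Activity 6@6: h1:8  h2:8  h3:8  h4:7  h5:4  h6:7 — peak 8.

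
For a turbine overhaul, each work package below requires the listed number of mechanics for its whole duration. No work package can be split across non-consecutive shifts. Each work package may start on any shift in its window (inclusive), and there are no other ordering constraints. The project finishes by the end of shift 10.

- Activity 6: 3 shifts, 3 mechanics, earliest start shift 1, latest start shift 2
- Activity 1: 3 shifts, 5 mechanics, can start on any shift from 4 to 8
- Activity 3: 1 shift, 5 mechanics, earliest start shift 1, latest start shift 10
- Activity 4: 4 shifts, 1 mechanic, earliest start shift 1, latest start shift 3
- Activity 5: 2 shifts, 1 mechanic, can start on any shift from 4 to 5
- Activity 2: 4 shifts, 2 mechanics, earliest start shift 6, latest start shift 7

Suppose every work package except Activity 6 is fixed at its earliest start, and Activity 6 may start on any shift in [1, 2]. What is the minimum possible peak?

9

Activity 6@1: s1:9  s2:4  s3:4  s4:7  s5:6  s6:7  s7:2  s8:2  s9:2  s10:0 → peak 9
Activity 6@2: s1:6  s2:4  s3:4  s4:10  s5:6  s6:7  s7:2  s8:2  s9:2  s10:0 → peak 10
Best is Activity 6@1, peak 9.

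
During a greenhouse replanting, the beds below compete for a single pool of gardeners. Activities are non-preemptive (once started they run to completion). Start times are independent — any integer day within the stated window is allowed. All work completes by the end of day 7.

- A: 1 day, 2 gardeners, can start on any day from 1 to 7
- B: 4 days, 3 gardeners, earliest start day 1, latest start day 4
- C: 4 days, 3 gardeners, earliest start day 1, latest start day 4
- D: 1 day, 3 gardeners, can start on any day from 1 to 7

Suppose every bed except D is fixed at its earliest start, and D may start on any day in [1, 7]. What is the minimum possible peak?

D@1: d1:11  d2:6  d3:6  d4:6  d5:0  d6:0  d7:0 → peak 11
D@2: d1:8  d2:9  d3:6  d4:6  d5:0  d6:0  d7:0 → peak 9
D@3: d1:8  d2:6  d3:9  d4:6  d5:0  d6:0  d7:0 → peak 9
D@4: d1:8  d2:6  d3:6  d4:9  d5:0  d6:0  d7:0 → peak 9
D@5: d1:8  d2:6  d3:6  d4:6  d5:3  d6:0  d7:0 → peak 8
D@6: d1:8  d2:6  d3:6  d4:6  d5:0  d6:3  d7:0 → peak 8
D@7: d1:8  d2:6  d3:6  d4:6  d5:0  d6:0  d7:3 → peak 8
Best is D@5, peak 8.

8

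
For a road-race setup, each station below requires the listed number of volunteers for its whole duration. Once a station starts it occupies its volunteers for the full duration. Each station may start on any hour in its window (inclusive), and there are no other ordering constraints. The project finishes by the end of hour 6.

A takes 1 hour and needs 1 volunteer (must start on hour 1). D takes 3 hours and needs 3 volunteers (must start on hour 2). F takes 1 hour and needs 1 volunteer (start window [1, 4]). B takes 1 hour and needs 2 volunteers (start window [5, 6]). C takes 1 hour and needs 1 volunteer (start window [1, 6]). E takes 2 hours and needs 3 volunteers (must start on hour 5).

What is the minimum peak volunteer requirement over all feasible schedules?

Schedule A@1, D@2, F@1, B@5, C@1, E@5: h1:3  h2:3  h3:3  h4:3  h5:5  h6:3 — peak 5.

5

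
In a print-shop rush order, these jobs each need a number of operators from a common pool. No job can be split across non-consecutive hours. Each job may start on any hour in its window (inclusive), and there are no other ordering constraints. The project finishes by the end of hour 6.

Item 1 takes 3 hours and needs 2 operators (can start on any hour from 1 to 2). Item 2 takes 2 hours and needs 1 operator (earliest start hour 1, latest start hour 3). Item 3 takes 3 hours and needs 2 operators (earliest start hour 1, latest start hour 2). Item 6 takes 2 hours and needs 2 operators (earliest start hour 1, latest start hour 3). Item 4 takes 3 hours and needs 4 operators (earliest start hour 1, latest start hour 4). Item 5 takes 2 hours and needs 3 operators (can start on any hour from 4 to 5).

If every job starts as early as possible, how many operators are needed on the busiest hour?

11

Early-start schedule: Item 1@1, Item 2@1, Item 3@1, Item 6@1, Item 4@1, Item 5@4.
Load per hour: hour 1: 11, hour 2: 11, hour 3: 8, hour 4: 3, hour 5: 3, hour 6: 0.
Peak is 11.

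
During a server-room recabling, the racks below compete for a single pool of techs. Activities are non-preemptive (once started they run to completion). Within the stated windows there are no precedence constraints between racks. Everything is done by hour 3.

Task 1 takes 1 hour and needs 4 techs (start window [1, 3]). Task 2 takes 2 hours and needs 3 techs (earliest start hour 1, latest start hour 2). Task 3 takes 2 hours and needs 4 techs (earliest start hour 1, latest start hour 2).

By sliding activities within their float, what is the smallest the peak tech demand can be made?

Early-start (Task 1@1, Task 2@1, Task 3@1) gives peak 11: h1:11  h2:7  h3:0.
Shift Task 3→2.
Schedule Task 1@1, Task 2@1, Task 3@2: h1:7  h2:7  h3:4 — peak 7.
No arrangement of the 12 feasible schedules does better.

7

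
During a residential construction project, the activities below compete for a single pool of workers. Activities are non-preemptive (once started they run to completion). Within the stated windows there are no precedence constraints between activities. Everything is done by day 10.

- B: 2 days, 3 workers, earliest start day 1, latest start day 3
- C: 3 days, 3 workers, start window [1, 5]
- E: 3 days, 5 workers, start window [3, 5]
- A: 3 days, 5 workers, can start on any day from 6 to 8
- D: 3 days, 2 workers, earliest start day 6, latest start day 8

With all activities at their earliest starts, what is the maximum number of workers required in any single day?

Early-start schedule: B@1, C@1, E@3, A@6, D@6.
Load per day: day 1: 6, day 2: 6, day 3: 8, day 4: 5, day 5: 5, day 6: 7, day 7: 7, day 8: 7, day 9: 0, day 10: 0.
Peak is 8.

8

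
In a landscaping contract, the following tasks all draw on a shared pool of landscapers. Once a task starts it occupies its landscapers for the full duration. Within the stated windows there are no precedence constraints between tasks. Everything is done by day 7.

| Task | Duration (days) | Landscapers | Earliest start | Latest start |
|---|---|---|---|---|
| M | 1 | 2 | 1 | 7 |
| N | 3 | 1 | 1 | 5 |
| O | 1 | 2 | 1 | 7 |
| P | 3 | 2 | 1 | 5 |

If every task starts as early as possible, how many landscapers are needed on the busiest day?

Early-start schedule: M@1, N@1, O@1, P@1.
Load per day: day 1: 7, day 2: 3, day 3: 3, day 4: 0, day 5: 0, day 6: 0, day 7: 0.
Peak is 7.

7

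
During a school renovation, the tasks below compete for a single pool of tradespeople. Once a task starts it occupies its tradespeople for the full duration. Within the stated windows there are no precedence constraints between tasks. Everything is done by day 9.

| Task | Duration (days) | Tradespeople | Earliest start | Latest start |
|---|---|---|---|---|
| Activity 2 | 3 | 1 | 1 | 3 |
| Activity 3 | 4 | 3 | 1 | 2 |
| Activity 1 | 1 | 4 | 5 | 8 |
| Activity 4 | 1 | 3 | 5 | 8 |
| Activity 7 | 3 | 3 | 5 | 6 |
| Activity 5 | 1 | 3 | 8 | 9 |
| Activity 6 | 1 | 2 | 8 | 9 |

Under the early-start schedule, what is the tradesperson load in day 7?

At early start, day 7 has: Activity 7.
Demand: 3 = 3.

3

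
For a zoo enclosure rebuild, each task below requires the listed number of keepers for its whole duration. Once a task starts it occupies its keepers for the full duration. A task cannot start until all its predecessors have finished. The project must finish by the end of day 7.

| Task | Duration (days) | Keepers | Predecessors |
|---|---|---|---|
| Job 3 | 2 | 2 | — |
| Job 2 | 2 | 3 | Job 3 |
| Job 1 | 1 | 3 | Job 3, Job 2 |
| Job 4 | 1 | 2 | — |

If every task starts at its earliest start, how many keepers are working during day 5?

At early start, day 5 has: Job 1.
Demand: 3 = 3.

3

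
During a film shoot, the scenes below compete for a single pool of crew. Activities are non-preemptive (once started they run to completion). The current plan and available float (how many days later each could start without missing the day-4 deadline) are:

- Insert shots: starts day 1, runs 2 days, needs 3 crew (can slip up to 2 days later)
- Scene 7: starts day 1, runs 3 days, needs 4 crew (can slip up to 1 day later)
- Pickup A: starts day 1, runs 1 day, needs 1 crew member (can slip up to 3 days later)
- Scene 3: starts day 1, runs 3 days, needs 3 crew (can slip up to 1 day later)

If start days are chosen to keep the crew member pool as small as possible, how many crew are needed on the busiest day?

10

Early-start (Insert shots@1, Scene 7@1, Pickup A@1, Scene 3@1) gives peak 11: d1:11  d2:10  d3:7  d4:0.
Shift Scene 3→2.
Schedule Insert shots@1, Scene 7@1, Pickup A@1, Scene 3@2: d1:8  d2:10  d3:7  d4:3 — peak 10.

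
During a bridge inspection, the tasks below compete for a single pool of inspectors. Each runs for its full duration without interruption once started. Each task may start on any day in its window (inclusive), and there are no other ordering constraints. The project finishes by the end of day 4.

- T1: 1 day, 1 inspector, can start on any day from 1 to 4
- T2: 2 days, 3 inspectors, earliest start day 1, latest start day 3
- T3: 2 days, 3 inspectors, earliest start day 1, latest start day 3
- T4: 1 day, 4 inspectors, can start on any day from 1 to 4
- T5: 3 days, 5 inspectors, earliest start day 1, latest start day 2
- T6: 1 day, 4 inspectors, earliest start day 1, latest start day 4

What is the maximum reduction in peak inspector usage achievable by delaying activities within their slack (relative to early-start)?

9

Early-start peak: d1:20  d2:11  d3:5  d4:0 ⇒ 20.
Leveled (T1@1, T2@1, T3@1, T4@1, T5@2, T6@3): d1:11  d2:11  d3:9  d4:5 ⇒ 11.
Reduction 20 − 11 = 9.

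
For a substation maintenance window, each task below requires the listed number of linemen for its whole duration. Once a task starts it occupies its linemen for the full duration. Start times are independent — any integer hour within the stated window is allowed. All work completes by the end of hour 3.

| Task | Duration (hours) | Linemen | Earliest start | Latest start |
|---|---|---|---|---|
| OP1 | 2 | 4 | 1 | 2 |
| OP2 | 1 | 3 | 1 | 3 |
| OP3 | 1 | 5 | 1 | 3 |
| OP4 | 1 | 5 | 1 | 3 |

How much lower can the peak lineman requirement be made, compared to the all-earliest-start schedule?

Early-start peak: h1:17  h2:4  h3:0 ⇒ 17.
Leveled (OP1@1, OP2@1, OP3@2, OP4@3): h1:7  h2:9  h3:5 ⇒ 9.
Reduction 17 − 9 = 8.

8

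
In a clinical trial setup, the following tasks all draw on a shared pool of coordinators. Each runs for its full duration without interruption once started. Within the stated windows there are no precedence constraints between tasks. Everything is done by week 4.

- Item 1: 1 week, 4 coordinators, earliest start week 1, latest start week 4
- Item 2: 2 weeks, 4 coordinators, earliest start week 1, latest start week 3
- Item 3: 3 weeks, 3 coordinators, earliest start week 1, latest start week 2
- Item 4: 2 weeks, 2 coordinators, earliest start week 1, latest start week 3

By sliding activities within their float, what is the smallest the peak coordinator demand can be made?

7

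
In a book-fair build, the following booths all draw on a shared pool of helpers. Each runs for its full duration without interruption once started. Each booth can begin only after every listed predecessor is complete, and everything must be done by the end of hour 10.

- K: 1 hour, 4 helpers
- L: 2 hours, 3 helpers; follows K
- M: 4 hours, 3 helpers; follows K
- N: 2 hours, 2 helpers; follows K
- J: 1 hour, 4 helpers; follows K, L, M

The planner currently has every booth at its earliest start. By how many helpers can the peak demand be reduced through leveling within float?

Early-start peak: h1:4  h2:8  h3:8  h4:3  h5:3  h6:4  h7:0  h8:0  h9:0  h10:0 ⇒ 8.
Leveled (K@1, L@2, M@4, N@8, J@10): h1:4  h2:3  h3:3  h4:3  h5:3  h6:3  h7:3  h8:2  h9:2  h10:4 ⇒ 4.
Reduction 8 − 4 = 4.

4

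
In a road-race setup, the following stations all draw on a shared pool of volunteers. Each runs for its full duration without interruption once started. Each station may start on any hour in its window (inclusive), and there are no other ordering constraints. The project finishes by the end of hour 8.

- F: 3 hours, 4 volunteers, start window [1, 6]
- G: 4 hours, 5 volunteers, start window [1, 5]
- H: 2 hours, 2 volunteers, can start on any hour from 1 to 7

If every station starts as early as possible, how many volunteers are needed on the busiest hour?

11

Early-start schedule: F@1, G@1, H@1.
Load per hour: hour 1: 11, hour 2: 11, hour 3: 9, hour 4: 5, hour 5: 0, hour 6: 0, hour 7: 0, hour 8: 0.
Peak is 11.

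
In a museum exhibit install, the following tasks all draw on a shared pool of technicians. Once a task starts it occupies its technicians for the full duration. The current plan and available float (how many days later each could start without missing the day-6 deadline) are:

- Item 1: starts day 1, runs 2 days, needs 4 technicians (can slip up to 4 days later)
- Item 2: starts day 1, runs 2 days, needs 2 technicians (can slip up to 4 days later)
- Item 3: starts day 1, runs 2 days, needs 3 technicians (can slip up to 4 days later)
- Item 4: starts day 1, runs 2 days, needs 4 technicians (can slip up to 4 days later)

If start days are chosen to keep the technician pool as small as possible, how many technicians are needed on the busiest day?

Early-start (Item 1@1, Item 2@1, Item 3@1, Item 4@1) gives peak 13: d1:13  d2:13  d3:0  d4:0  d5:0  d6:0.
Shift Item 2→3, Item 3→3, Item 4→5.
Schedule Item 1@1, Item 2@3, Item 3@3, Item 4@5: d1:4  d2:4  d3:5  d4:5  d5:4  d6:4 — peak 5.
Total technician-days = 26 over 6 days ⇒ peak ≥ ⌈26/6⌉ = 5, so 5 is optimal.

5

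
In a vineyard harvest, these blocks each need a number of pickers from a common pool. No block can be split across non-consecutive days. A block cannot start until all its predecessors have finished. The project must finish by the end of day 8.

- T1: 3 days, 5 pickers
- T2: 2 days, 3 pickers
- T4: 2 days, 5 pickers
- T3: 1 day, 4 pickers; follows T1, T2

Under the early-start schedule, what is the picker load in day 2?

At early start, day 2 has: T1, T2, T4.
Demand: 5 + 3 + 5 = 13.

13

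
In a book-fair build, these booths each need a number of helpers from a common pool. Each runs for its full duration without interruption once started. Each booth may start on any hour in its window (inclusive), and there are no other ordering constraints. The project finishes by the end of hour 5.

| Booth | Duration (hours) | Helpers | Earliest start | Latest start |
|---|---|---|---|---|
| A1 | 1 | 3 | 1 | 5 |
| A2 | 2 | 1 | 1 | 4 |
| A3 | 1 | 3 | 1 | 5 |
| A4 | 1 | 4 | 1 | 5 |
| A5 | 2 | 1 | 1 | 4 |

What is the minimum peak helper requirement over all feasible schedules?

4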